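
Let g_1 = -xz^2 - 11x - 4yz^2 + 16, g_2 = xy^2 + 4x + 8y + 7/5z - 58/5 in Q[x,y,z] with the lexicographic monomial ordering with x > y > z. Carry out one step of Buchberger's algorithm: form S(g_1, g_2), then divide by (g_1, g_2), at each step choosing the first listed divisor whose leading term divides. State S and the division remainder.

S(g_1, g_2) = 11xy^2 - 4xz^2 + 4y^3z^2 - 16y^2 - 8yz^2 - 7/5z^3 + 58/5z^2; remainder on division = 4y^3z^2 - 16y^2 + 8yz^2 - 88y - 7/5z^3 + 58/5z^2 - 77/5z + 318/5.

lcm(LM(g_1), LM(g_2)) = xy^2z^2.
S = (lcm/LT(g_1))·g_1 − (lcm/LT(g_2))·g_2 = 11xy^2 - 4xz^2 + 4y^3z^2 - 16y^2 - 8yz^2 - 7/5z^3 + 58/5z^2.
Reduce S modulo (g_1, g_2) in that order:
  leading term xy^2: subtract (11)·g_2 from 11xy^2 - 4xz^2 + 4y^3z^2 - 16y^2 - 8yz^2 - 7/5z^3 + 58/5z^2 → -4xz^2 - 44x + 4y^3z^2 - 16y^2 - 8yz^2 - 88y - 7/5z^3 + 58/5z^2 - 77/5z + 638/5
  leading term xz^2: subtract (4)·g_1 from -4xz^2 - 44x + 4y^3z^2 - 16y^2 - 8yz^2 - 88y - 7/5z^3 + 58/5z^2 - 77/5z + 638/5 → 4y^3z^2 - 16y^2 + 8yz^2 - 88y - 7/5z^3 + 58/5z^2 - 77/5z + 318/5
  leading term y^3z^2: no divisor's leading term divides it; move 4y^3z^2 to the remainder.
  leading term y^2: no divisor's leading term divides it; move -16y^2 to the remainder.
  leading term yz^2: no divisor's leading term divides it; move 8yz^2 to the remainder.
  leading term y: no divisor's leading term divides it; move -88y to the remainder.
  leading term z^3: no divisor's leading term divides it; move -7/5z^3 to the remainder.
  leading term z^2: no divisor's leading term divides it; move 58/5z^2 to the remainder.
  leading term z: no divisor's leading term divides it; move -77/5z to the remainder.
  leading term 1: no divisor's leading term divides it; move 318/5 to the remainder.
The remainder 4y^3z^2 - 16y^2 + 8yz^2 - 88y - 7/5z^3 + 58/5z^2 - 77/5z + 318/5 is nonzero, so it would be added as the next basis element.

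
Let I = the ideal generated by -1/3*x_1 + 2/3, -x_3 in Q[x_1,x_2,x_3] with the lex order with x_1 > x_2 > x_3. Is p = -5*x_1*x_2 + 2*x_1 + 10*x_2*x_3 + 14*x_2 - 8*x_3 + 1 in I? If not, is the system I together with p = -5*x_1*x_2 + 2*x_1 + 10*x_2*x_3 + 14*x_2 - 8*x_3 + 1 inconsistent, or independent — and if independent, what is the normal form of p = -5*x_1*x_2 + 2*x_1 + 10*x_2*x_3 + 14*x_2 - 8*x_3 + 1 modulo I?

-5*x_1*x_2 + 2*x_1 + 10*x_2*x_3 + 14*x_2 - 8*x_3 + 1 is independent of I; its normal form modulo I is 4*x_2 + 5.

First compute the reduced Gröbner basis of I by Buchberger's algorithm.
f_1 = -1/3*x_1 + 2/3, LT = x_1.
f_2 = -x_3, LT = x_3.

The S-polynomials (S(f_1,f_2)) all reduce to 0 modulo the current basis, so we have a Gröbner basis.
Inter-reduce: drop elements whose leading term is divisible by another's, tail-reduce, and make monic.
Reduced Gröbner basis: {x_1 - 2, x_3}.
Label its elements g_1 = x_1 - 2, g_2 = x_3.

Reduce p = -5*x_1*x_2 + 2*x_1 + 10*x_2*x_3 + 14*x_2 - 8*x_3 + 1 modulo G:
  leading term x_1*x_2: subtract (-5*x_2)·g_1 from -5*x_1*x_2 + 2*x_1 + 10*x_2*x_3 + 14*x_2 - 8*x_3 + 1 → 2*x_1 + 10*x_2*x_3 + 4*x_2 - 8*x_3 + 1
  leading term x_1: subtract (2)·g_1 from 2*x_1 + 10*x_2*x_3 + 4*x_2 - 8*x_3 + 1 → 10*x_2*x_3 + 4*x_2 - 8*x_3 + 5
  leading term x_2*x_3: subtract (10*x_2)·g_2 from 10*x_2*x_3 + 4*x_2 - 8*x_3 + 5 → 4*x_2 - 8*x_3 + 5
  leading term x_2: no divisor's leading term divides it; move 4*x_2 to the remainder.
  leading term x_3: subtract (-8)·g_2 from -8*x_3 + 5 → 5
  leading term 1: no divisor's leading term divides it; move 5 to the remainder.
  normal form = 4*x_2 + 5.
The normal form is nonzero, so p ∉ I. Since p minus its normal form lies in I, I + (p) = I + (r) where r = 4*x_2 + 5; decide whether this ideal is the whole ring.
Run Buchberger on G together with r (pairs among the g_i already reduce to 0 since G is a Gröbner basis):
g_1 = x_1 - 2, LT = x_1.
g_2 = x_3, LT = x_3.
r = 4*x_2 + 5, LT = x_2.

The S-polynomials (S(g_1,g_2), S(g_1,r), S(g_2,r)) all reduce to 0 modulo the current basis, so we have a Gröbner basis.
Inter-reduce: drop elements whose leading term is divisible by another's, tail-reduce, and make monic.
Reduced Gröbner basis: {x_1 - 2, x_2 + 5/4, x_3}.
The reduced Gröbner basis of I + (p) is {x_1 - 2, x_2 + 5/4, x_3} ≠ {1}, a proper ideal, so the enlarged system stays consistent: p is independent of I, with normal form 4*x_2 + 5.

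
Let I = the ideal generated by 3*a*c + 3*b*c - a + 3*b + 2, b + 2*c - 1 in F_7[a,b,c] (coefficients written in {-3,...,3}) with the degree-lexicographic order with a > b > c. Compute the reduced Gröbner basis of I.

f_1 = 3*a*c + 3*b*c - a + 3*b + 2, LT = a*c.
f_2 = b + 2*c - 1, LT = b.

The S-polynomials (S(f_1,f_2)) all reduce to 0 modulo the current basis, so we have a Gröbner basis.

G = {a*c - 2*c**2 + 2*a - c - 3, b + 2*c - 1}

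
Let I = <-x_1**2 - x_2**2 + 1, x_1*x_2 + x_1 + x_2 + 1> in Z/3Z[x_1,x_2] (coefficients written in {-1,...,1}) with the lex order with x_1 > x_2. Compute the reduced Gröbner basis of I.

G = {x_1**2 + x_2**2 - 1, x_1*x_2 + x_1 + x_2 + 1, x_2**3 + x_2**2}

This is the nonlinear analogue of row-reducing a linear system.

f_1 = -x_1**2 - x_2**2 + 1, LT = x_1**2.
f_2 = x_1*x_2 + x_1 + x_2 + 1, LT = x_1*x_2.

S(f_1,f_2): lcm = x_1**2*x_2. S = -x_1**2 - x_1*x_2 - x_1 + x_2**3 - x_2.
  leading term x_1**2: subtract (1)·f_1 from -x_1**2 - x_1*x_2 - x_1 + x_2**3 - x_2 → -x_1*x_2 - x_1 + x_2**3 + x_2**2 - x_2 - 1
  leading term x_1*x_2: subtract (-1)·f_2 from -x_1*x_2 - x_1 + x_2**3 + x_2**2 - x_2 - 1 → x_2**3 + x_2**2
  leading term x_2**3: no divisor's leading term divides it; move x_2**3 to the remainder.
  leading term x_2**2: no divisor's leading term divides it; move x_2**2 to the remainder.
  remainder x_2**3 + x_2**2 ≠ 0; add g_3 = x_2**3 + x_2**2 to the basis.

The other S-polynomials (S(f_1,g_3), S(f_2,g_3)) all reduce to 0 modulo the current basis, so we have a Gröbner basis.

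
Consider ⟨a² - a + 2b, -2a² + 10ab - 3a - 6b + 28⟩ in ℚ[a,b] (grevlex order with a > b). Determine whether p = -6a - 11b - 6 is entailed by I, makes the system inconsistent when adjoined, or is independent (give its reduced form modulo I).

First compute the reduced Gröbner basis of I by Buchberger's algorithm.
f_1 = a² - a + 2b, LT = a².
f_2 = -2a² + 10ab - 3a - 6b + 28, LT = a².

S(f_1,f_2): lcm = a². S = 5ab - 5/2a - b + 14.
  leading term ab: no divisor's leading term divides it; move 5ab to the remainder.
  leading term a: no divisor's leading term divides it; move -5/2a to the remainder.
  leading term b: no divisor's leading term divides it; move -b to the remainder.
  leading term 1: no divisor's leading term divides it; move 14 to the remainder.
  remainder 5ab - 5/2a - b + 14 ≠ 0; add h_3 = 5ab - 5/2a - b + 14 to the basis.

S(f_1,h_3): lcm = a²b. S = ½a² - ⅘ab + 2b² - 14/5a.
  leading term a²: subtract (½)·f_1 from ½a² - ⅘ab + 2b² - 14/5a → -⅘ab + 2b² - 23/10a - b
  leading term ab: subtract (-4/25)·h_3 from -⅘ab + 2b² - 23/10a - b → 2b² - 27/10a - 29/25b + 56/25
  leading term b²: no divisor's leading term divides it; move 2b² to the remainder.
  leading term a: no divisor's leading term divides it; move -27/10a to the remainder.
  leading term b: no divisor's leading term divides it; move -29/25b to the remainder.
  leading term 1: no divisor's leading term divides it; move 56/25 to the remainder.
  remainder 2b² - 27/10a - 29/25b + 56/25 ≠ 0; add h_4 = 2b² - 27/10a - 29/25b + 56/25 to the basis.

S(f_2,h_3): lcm = a²b. S = -5ab² + ½a² + 17/10ab + 3b² - 14/5a - 14b.
  leading term ab²: subtract (-b)·h_3 from -5ab² + ½a² + 17/10ab + 3b² - 14/5a - 14b → ½a² - ⅘ab + 2b² - 14/5a
  leading term a²: subtract (½)·f_1 from ½a² - ⅘ab + 2b² - 14/5a → -⅘ab + 2b² - 23/10a - b
  leading term ab: subtract (-4/25)·h_3 from -⅘ab + 2b² - 23/10a - b → 2b² - 27/10a - 29/25b + 56/25
  leading term b²: subtract (1)·h_4 from 2b² - 27/10a - 29/25b + 56/25 → 0
  remainder 0.

S(f_1,h_4): leading monomials are coprime, so the S-polynomial reduces to 0 (Buchberger's first criterion).
S(f_2,h_4): leading monomials are coprime, so the S-polynomial reduces to 0 (Buchberger's first criterion).
S(h_3,h_4): lcm = ab². S = 27/20a² + 2/25ab - ⅕b² - 28/25a + 14/5b.
  leading term a²: subtract (27/20)·f_1 from 27/20a² + 2/25ab - ⅕b² - 28/25a + 14/5b → 2/25ab - ⅕b² + 23/100a + 1/10b
  leading term ab: subtract (2/125)·h_3 from 2/25ab - ⅕b² + 23/100a + 1/10b → -⅕b² + 27/100a + 29/250b - 28/125
  leading term b²: subtract (-1/10)·h_4 from -⅕b² + 27/100a + 29/250b - 28/125 → 0
  remainder 0.

Every S-polynomial of the final basis reduces to 0, so we have a Gröbner basis.
Inter-reduce: drop elements whose leading term is divisible by another's, tail-reduce, and make monic.
Reduced Gröbner basis: {a² - a + 2b, ab - ½a - ⅕b + 14/5, b² - 27/20a - 29/50b + 28/25}.
Label its elements g_1 = a² - a + 2b, g_2 = ab - ½a - ⅕b + 14/5, g_3 = b² - 27/20a - 29/50b + 28/25.

Reduce p = -6a - 11b - 6 modulo G:
  leading term a: no divisor's leading term divides it; move -6a to the remainder.
  leading term b: no divisor's leading term divides it; move -11b to the remainder.
  leading term 1: no divisor's leading term divides it; move -6 to the remainder.
  normal form = -6a - 11b - 6.
The normal form is nonzero, so p ∉ I. Since p minus its normal form lies in I, I + (p) = I + (r) where r = -6a - 11b - 6; decide whether this ideal is the whole ring.
Run Buchberger on G together with r (pairs among the g_i already reduce to 0 since G is a Gröbner basis):
g_1 = a² - a + 2b, LT = a².
g_2 = ab - ½a - ⅕b + 14/5, LT = ab.
g_3 = b² - 27/20a - 29/50b + 28/25, LT = b².
r = -6a - 11b - 6, LT = a.

S(g_1,g_2): lcm = a²b. S = ½a² - ⅘ab + 2b² - 14/5a.
  leading term a²: subtract (½)·g_1 from ½a² - ⅘ab + 2b² - 14/5a → -⅘ab + 2b² - 23/10a - b
  leading term ab: subtract (-⅘)·g_2 from -⅘ab + 2b² - 23/10a - b → 2b² - 27/10a - 29/25b + 56/25
  leading term b²: subtract (2)·g_3 from 2b² - 27/10a - 29/25b + 56/25 → 0
  remainder 0.

S(g_1,g_3): leading monomials are coprime, so the S-polynomial reduces to 0 (Buchberger's first criterion).
S(g_1,r): lcm = a². S = -11/6ab - 2a + 2b.
  leading term ab: subtract (-11/6)·g_2 from -11/6ab - 2a + 2b → -35/12a + 49/30b + 77/15
  leading term a: subtract (35/72)·r from -35/12a + 49/30b + 77/15 → 2513/360b + 161/20
  leading term b: no divisor's leading term divides it; move 2513/360b to the remainder.
  leading term 1: no divisor's leading term divides it; move 161/20 to the remainder.
  remainder 2513/360b + 161/20 ≠ 0; add m_5 = 2513/360b + 161/20 to the basis.

S(g_2,g_3): lcm = ab². S = 27/20a² + 2/25ab - ⅕b² - 28/25a + 14/5b.
  leading term a²: subtract (27/20)·g_1 from 27/20a² + 2/25ab - ⅕b² - 28/25a + 14/5b → 2/25ab - ⅕b² + 23/100a + 1/10b
  leading term ab: subtract (2/25)·g_2 from 2/25ab - ⅕b² + 23/100a + 1/10b → -⅕b² + 27/100a + 29/250b - 28/125
  leading term b²: subtract (-⅕)·g_3 from -⅕b² + 27/100a + 29/250b - 28/125 → 0
  remainder 0.

S(g_2,r): lcm = ab. S = -11/6b² - ½a - 6/5b + 14/5.
  leading term b²: subtract (-11/6)·g_3 from -11/6b² - ½a - 6/5b + 14/5 → -119/40a - 679/300b + 364/75
  leading term a: subtract (119/240)·r from -119/40a - 679/300b + 364/75 → 3829/1200b + 4697/600
  leading term b: subtract (1641/3590)·m_5 from 3829/1200b + 4697/600 → 44681/10770
  leading term 1: no divisor's leading term divides it; move 44681/10770 to the remainder.
  remainder 44681/10770 ≠ 0; add m_6 = 44681/10770 to the basis.

S(g_3,r): leading monomials are coprime, so the S-polynomial reduces to 0 (Buchberger's first criterion).
S(g_1,m_5): leading monomials are coprime, so the S-polynomial reduces to 0 (Buchberger's first criterion).
S(g_2,m_5): lcm = ab. S = -1187/718a - ⅕b + 14/5.
  leading term a: subtract (1187/4308)·r from -1187/718a - ⅕b + 14/5 → 60977/21540b + 15987/3590
  leading term b: subtract (52266/128881)·m_5 from 60977/21540b + 15987/3590 → 153192/128881
  leading term 1: subtract (720/2513)·m_6 from 153192/128881 → 0
  remainder 0.

S(g_3,m_5): lcm = b². S = -27/20a - 31111/17950b + 28/25.
  leading term a: subtract (9/40)·r from -27/20a - 31111/17950b + 28/25 → 53261/71800b + 247/100
  leading term b: subtract (479349/4510835)·m_5 from 53261/71800b + 247/100 → 1040429/644405
  leading term 1: subtract (978/2513)·m_6 from 1040429/644405 → 0
  remainder 0.

S(r,m_5): leading monomials are coprime, so the S-polynomial reduces to 0 (Buchberger's first criterion).
S(g_1,m_6): leading monomials are coprime, so the S-polynomial reduces to 0 (Buchberger's first criterion).
S(g_2,m_6): leading monomials are coprime, so the S-polynomial reduces to 0 (Buchberger's first criterion).
S(g_3,m_6): leading monomials are coprime, so the S-polynomial reduces to 0 (Buchberger's first criterion).
S(r,m_6): leading monomials are coprime, so the S-polynomial reduces to 0 (Buchberger's first criterion).
S(m_5,m_6): leading monomials are coprime, so the S-polynomial reduces to 0 (Buchberger's first criterion).
Every S-polynomial of the final basis reduces to 0, so we have a Gröbner basis.
Inter-reduce: drop elements whose leading term is divisible by another's, tail-reduce, and make monic.
Reduced Gröbner basis: {1}.
The reduced Gröbner basis of I + (p) is {1}: the ideal is the whole ring, so the enlarged system has no common solution — adjoining p is inconsistent.

Adjoining -6a - 11b - 6 makes the ideal the whole ring: the system is inconsistent.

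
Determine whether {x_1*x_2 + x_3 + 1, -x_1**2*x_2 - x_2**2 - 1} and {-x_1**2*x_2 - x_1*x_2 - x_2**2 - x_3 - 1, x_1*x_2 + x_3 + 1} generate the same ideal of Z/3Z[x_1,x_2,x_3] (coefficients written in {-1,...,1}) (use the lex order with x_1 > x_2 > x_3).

Since reduced Gröbner bases are canonical representatives of ideals under a given ordering, it suffices to compute and compare them.
Buchberger on the first generating set:
f_1 = x_1*x_2 + x_3 + 1, LT = x_1*x_2.
f_2 = -x_1**2*x_2 - x_2**2 - 1, LT = x_1**2*x_2.

S(f_1,f_2): lcm = x_1**2*x_2. S = x_1*x_3 + x_1 - x_2**2 - 1.
  reduce S modulo (f_1, f_2):
  remainder x_1*x_3 + x_1 - x_2**2 - 1 ≠ 0; add g_3 = x_1*x_3 + x_1 - x_2**2 - 1 to the basis.

S(f_1,g_3): lcm = x_1*x_2*x_3. S = -x_1*x_2 + x_2**3 + x_2 + x_3**2 + x_3.
  reduce S modulo (f_1, f_2, g_3):
  remainder x_2**3 + x_2 + x_3**2 - x_3 + 1 ≠ 0; add g_4 = x_2**3 + x_2 + x_3**2 - x_3 + 1 to the basis.

The other S-polynomials (S(f_2,g_3), S(f_1,g_4), S(f_2,g_4), S(g_3,g_4)) all reduce to 0 modulo the current basis, so we have a Gröbner basis.
Inter-reduce: drop elements whose leading term is divisible by another's, tail-reduce, and make monic.
Reduced Gröbner basis: {x_1*x_2 + x_3 + 1, x_1*x_3 + x_1 - x_2**2 - 1, x_2**3 + x_2 + x_3**2 - x_3 + 1}.

Buchberger on the second generating set:
h_1 = -x_1**2*x_2 - x_1*x_2 - x_2**2 - x_3 - 1, LT = x_1**2*x_2.
h_2 = x_1*x_2 + x_3 + 1, LT = x_1*x_2.

S(h_1,h_2): lcm = x_1**2*x_2. S = x_1*x_2 - x_1*x_3 - x_1 + x_2**2 + x_3 + 1.
  reduce S modulo (h_1, h_2):
  remainder -x_1*x_3 - x_1 + x_2**2 ≠ 0; add k_3 = -x_1*x_3 - x_1 + x_2**2 to the basis.

S(h_2,k_3): lcm = x_1*x_2*x_3. S = -x_1*x_2 + x_2**3 + x_3**2 + x_3.
  reduce S modulo (h_1, h_2, k_3):
  remainder x_2**3 + x_3**2 - x_3 + 1 ≠ 0; add k_4 = x_2**3 + x_3**2 - x_3 + 1 to the basis.

The other S-polynomials (S(h_1,k_3), S(h_1,k_4), S(h_2,k_4), S(k_3,k_4)) all reduce to 0 modulo the current basis, so we have a Gröbner basis.
Inter-reduce: drop elements whose leading term is divisible by another's, tail-reduce, and make monic.
Reduced Gröbner basis: {x_1*x_2 + x_3 + 1, x_1*x_3 + x_1 - x_2**2, x_2**3 + x_3**2 - x_3 + 1}.

Since the reduced bases disagree, the two ideals are not the same.

No, the ideals differ.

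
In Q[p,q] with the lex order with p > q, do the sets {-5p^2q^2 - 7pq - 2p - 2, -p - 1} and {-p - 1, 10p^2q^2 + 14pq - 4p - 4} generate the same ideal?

Yes, the ideals are equal.

Equality of ideals is decidable: compute both reduced Gröbner bases (unique for the ordering) and check whether they agree.
Buchberger on the first generating set:
f_1 = -5p^2q^2 - 7pq - 2p - 2, LT = p^2q^2.
f_2 = -p - 1, LT = p.

S(f_1,f_2): lcm = p^2q^2. S = -pq^2 + 7/5pq + 2/5p + 2/5.
  leading term pq^2: subtract (q^2)·f_2 from -pq^2 + 7/5pq + 2/5p + 2/5 → 7/5pq + 2/5p + q^2 + 2/5
  leading term pq: subtract (-7/5q)·f_2 from 7/5pq + 2/5p + q^2 + 2/5 → 2/5p + q^2 - 7/5q + 2/5
  leading term p: subtract (-2/5)·f_2 from 2/5p + q^2 - 7/5q + 2/5 → q^2 - 7/5q
  leading term q^2: no divisor's leading term divides it; move q^2 to the remainder.
  leading term q: no divisor's leading term divides it; move -7/5q to the remainder.
  remainder q^2 - 7/5q ≠ 0; add g_3 = q^2 - 7/5q to the basis.

The other S-polynomials (S(f_1,g_3), S(f_2,g_3)) all reduce to 0 modulo the current basis, so we have a Gröbner basis.
Inter-reduce: drop elements whose leading term is divisible by another's, tail-reduce, and make monic.
Reduced Gröbner basis: {p + 1, q^2 - 7/5q}.

Buchberger on the second generating set:
h_1 = -p - 1, LT = p.
h_2 = 10p^2q^2 + 14pq - 4p - 4, LT = p^2q^2.

S(h_1,h_2): lcm = p^2q^2. S = pq^2 - 7/5pq + 2/5p + 2/5.
  leading term pq^2: subtract (-q^2)·h_1 from pq^2 - 7/5pq + 2/5p + 2/5 → -7/5pq + 2/5p - q^2 + 2/5
  leading term pq: subtract (7/5q)·h_1 from -7/5pq + 2/5p - q^2 + 2/5 → 2/5p - q^2 + 7/5q + 2/5
  leading term p: subtract (-2/5)·h_1 from 2/5p - q^2 + 7/5q + 2/5 → -q^2 + 7/5q
  leading term q^2: no divisor's leading term divides it; move -q^2 to the remainder.
  leading term q: no divisor's leading term divides it; move 7/5q to the remainder.
  remainder -q^2 + 7/5q ≠ 0; add k_3 = -q^2 + 7/5q to the basis.

The other S-polynomials (S(h_1,k_3), S(h_2,k_3)) all reduce to 0 modulo the current basis, so we have a Gröbner basis.
Inter-reduce: drop elements whose leading term is divisible by another's, tail-reduce, and make monic.
Reduced Gröbner basis: {p + 1, q^2 - 7/5q}.

Same reduced basis, so the two generating sets span the same ideal.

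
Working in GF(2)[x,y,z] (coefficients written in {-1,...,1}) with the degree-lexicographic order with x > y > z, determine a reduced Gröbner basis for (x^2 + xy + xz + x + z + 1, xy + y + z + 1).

G = {y^3 + y^2z + yz^2 + z^2 + y + 1, x^2 + y^2 + yz + z^2 + y + z, xy + y + z + 1, xz + y^2 + yz + z^2 + x + z}

f_1 = x^2 + xy + xz + x + z + 1, LT = x^2.
f_2 = xy + y + z + 1, LT = xy.

S(f_1,f_2): lcm = x^2y. S = xy^2 + xyz + xz + yz + x + y.
  reduce S modulo (f_1, f_2):
  remainder xz + y^2 + yz + z^2 + x + z ≠ 0; add g_3 = xz + y^2 + yz + z^2 + x + z to the basis.

S(f_2,g_3): lcm = xyz. S = y^3 + y^2z + yz^2 + xy + z^2 + z.
  reduce S modulo (f_1, f_2, g_3):
  remainder y^3 + y^2z + yz^2 + z^2 + y + 1 ≠ 0; add g_4 = y^3 + y^2z + yz^2 + z^2 + y + 1 to the basis.

The other S-polynomials (S(f_1,g_3), S(f_1,g_4), S(f_2,g_4), S(g_3,g_4)) all reduce to 0 modulo the current basis, so we have a Gröbner basis.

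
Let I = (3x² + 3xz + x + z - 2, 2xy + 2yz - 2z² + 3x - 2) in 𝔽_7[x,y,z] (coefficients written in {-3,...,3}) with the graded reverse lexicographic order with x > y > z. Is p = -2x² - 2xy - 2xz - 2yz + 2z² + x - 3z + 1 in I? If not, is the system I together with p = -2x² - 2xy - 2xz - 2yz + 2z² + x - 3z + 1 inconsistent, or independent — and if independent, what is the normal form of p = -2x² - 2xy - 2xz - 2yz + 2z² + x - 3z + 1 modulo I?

-2x² - 2xy - 2xz - 2yz + 2z² + x - 3z + 1 lies in I (it reduces to 0).

First compute the reduced Gröbner basis of I by Buchberger's algorithm.
f_1 = 3x² + 3xz + x + z - 2, LT = x².
f_2 = 2xy + 2yz - 2z² + 3x - 2, LT = xy.

S(f_1,f_2): lcm = x²y. S = xz² + 2x² - 2xy - 2yz + x - 3y.
  leading term xz²: no divisor's leading term divides it; move xz² to the remainder.
  leading term x²: subtract (3)·f_1 from 2x² - 2xy - 2yz + x - 3y → -2xy - 2xz - 2yz - 2x - 3y - 3z - 1
  leading term xy: subtract (-1)·f_2 from -2xy - 2xz - 2yz - 2x - 3y - 3z - 1 → -2xz - 2z² + x - 3y - 3z - 3
  leading term xz: no divisor's leading term divides it; move -2xz to the remainder.
  leading term z²: no divisor's leading term divides it; move -2z² to the remainder.
  leading term x: no divisor's leading term divides it; move x to the remainder.
  leading term y: no divisor's leading term divides it; move -3y to the remainder.
  leading term z: no divisor's leading term divides it; move -3z to the remainder.
  leading term 1: no divisor's leading term divides it; move -3 to the remainder.
  remainder xz² - 2xz - 2z² + x - 3y - 3z - 3 ≠ 0; add h_3 = xz² - 2xz - 2z² + x - 3y - 3z - 3 to the basis.

S(f_1,h_3): lcm = x²z². S = xz³ + 2x²z - 2z³ - x² + 3xy + 3xz - 3z² + 3x.
  leading term xz³: subtract (z)·h_3 from xz³ + 2x²z - 2z³ - x² + 3xy + 3xz - 3z² + 3x → 2x²z + 2xz² - x² + 3xy + 2xz + 3yz + 3x + 3z
  leading term x²z: subtract (3z)·f_1 from 2x²z + 2xz² - x² + 3xy + 2xz + 3yz + 3x + 3z → -x² + 3xy - xz + 3yz - 3z² + 3x + 2z
  leading term x²: subtract (2)·f_1 from -x² + 3xy - xz + 3yz - 3z² + 3x + 2z → 3xy + 3yz - 3z² + x - 3
  leading term xy: subtract (-2)·f_2 from 3xy + 3yz - 3z² + x - 3 → 0
  remainder 0.

S(f_2,h_3): lcm = xyz². S = yz³ - z⁴ + 2xyz - 2xz² + 2yz² - xy + 3y² + 3yz - z² + 3y.
  leading term yz³: no divisor's leading term divides it; move yz³ to the remainder.
  leading term z⁴: no divisor's leading term divides it; move -z⁴ to the remainder.
  leading term xyz: subtract (z)·f_2 from 2xyz - 2xz² + 2yz² - xy + 3y² + 3yz - z² + 3y → -2xz² + 2z³ - xy + 3y² - 3xz + 3yz - z² + 3y + 2z
  leading term xz²: subtract (-2)·h_3 from -2xz² + 2z³ - xy + 3y² - 3xz + 3yz - z² + 3y + 2z → 2z³ - xy + 3y² + 3yz + 2z² + 2x - 3y + 3z + 1
  leading term z³: no divisor's leading term divides it; move 2z³ to the remainder.
  leading term xy: subtract (3)·f_2 from -xy + 3y² + 3yz + 2z² + 2x - 3y + 3z + 1 → 3y² - 3yz + z² - 3y + 3z
  leading term y²: no divisor's leading term divides it; move 3y² to the remainder.
  leading term yz: no divisor's leading term divides it; move -3yz to the remainder.
  leading term z²: no divisor's leading term divides it; move z² to the remainder.
  leading term y: no divisor's leading term divides it; move -3y to the remainder.
  leading term z: no divisor's leading term divides it; move 3z to the remainder.
  remainder yz³ - z⁴ + 2z³ + 3y² - 3yz + z² - 3y + 3z ≠ 0; add h_4 = yz³ - z⁴ + 2z³ + 3y² - 3yz + z² - 3y + 3z to the basis.

S(f_1,h_4): leading monomials are coprime, so the S-polynomial reduces to 0 (Buchberger's first criterion).
S(f_2,h_4): lcm = xyz³. S = xz⁴ + yz⁴ - z⁵ + 3xz³ - 3xy² + 3xyz - xz² - z³ + 3xy - 3xz.
  leading term xz⁴: subtract (z²)·h_3 from xz⁴ + yz⁴ - z⁵ + 3xz³ - 3xy² + 3xyz - xz² - z³ + 3xy - 3xz → yz⁴ - z⁵ - 2xz³ + 2z⁴ - 3xy² + 3xyz - 2xz² + 3yz² + 2z³ + 3xy - 3xz + 3z²
  leading term yz⁴: subtract (z)·h_4 from yz⁴ - z⁵ - 2xz³ + 2z⁴ - 3xy² + 3xyz - 2xz² + 3yz² + 2z³ + 3xy - 3xz + 3z² → -2xz³ - 3xy² + 3xyz - 3y²z - 2xz² - yz² + z³ + 3xy - 3xz + 3yz
  leading term xz³: subtract (-2z)·h_3 from -2xz³ - 3xy² + 3xyz - 3y²z - 2xz² - yz² + z³ + 3xy - 3xz + 3yz → -3xy² + 3xyz - 3y²z + xz² - yz² - 3z³ + 3xy - xz - 3yz + z² + z
  leading term xy²: subtract (2y)·f_2 from -3xy² + 3xyz - 3y²z + xz² - yz² - 3z³ + 3xy - xz - 3yz + z² + z → 3xyz + xz² + 3yz² - 3z³ - 3xy - xz - 3yz + z² - 3y + z
  leading term xyz: subtract (-2z)·f_2 from 3xyz + xz² + 3yz² - 3z³ - 3xy - xz - 3yz + z² - 3y + z → xz² - 3xy - 2xz - 3yz + z² - 3y - 3z
  leading term xz²: subtract (1)·h_3 from xz² - 3xy - 2xz - 3yz + z² - 3y - 3z → -3xy - 3yz + 3z² - x + 3
  leading term xy: subtract (2)·f_2 from -3xy - 3yz + 3z² - x + 3 → 0
  remainder 0.

S(h_3,h_4): lcm = xyz³. S = xz⁴ - 2xyz² - 2xz³ - 2yz³ - 3xy² - 3xyz - 3y²z - xz² - 3yz² + 3xy - 3xz - 3yz.
  leading term xz⁴: subtract (z²)·h_3 from xz⁴ - 2xyz² - 2xz³ - 2yz³ - 3xy² - 3xyz - 3y²z - xz² - 3yz² + 3xy - 3xz - 3yz → -2xyz² - 2yz³ + 2z⁴ - 3xy² - 3xyz - 3y²z - 2xz² + 3z³ + 3xy - 3xz - 3yz + 3z²
  leading term xyz²: subtract (-z²)·f_2 from -2xyz² - 2yz³ + 2z⁴ - 3xy² - 3xyz - 3y²z - 2xz² + 3z³ + 3xy - 3xz - 3yz + 3z² → -3xy² - 3xyz - 3y²z + xz² + 3z³ + 3xy - 3xz - 3yz + z²
  leading term xy²: subtract (2y)·f_2 from -3xy² - 3xyz - 3y²z + xz² + 3z³ + 3xy - 3xz - 3yz + z² → -3xyz + xz² - 3yz² + 3z³ - 3xy - 3xz - 3yz + z² - 3y
  leading term xyz: subtract (2z)·f_2 from -3xyz + xz² - 3yz² + 3z³ - 3xy - 3xz - 3yz + z² - 3y → xz² - 3xy - 2xz - 3yz + z² - 3y - 3z
  leading term xz²: subtract (1)·h_3 from xz² - 3xy - 2xz - 3yz + z² - 3y - 3z → -3xy - 3yz + 3z² - x + 3
  leading term xy: subtract (2)·f_2 from -3xy - 3yz + 3z² - x + 3 → 0
  remainder 0.

Every S-polynomial of the final basis reduces to 0, so we have a Gröbner basis.
Inter-reduce: drop elements whose leading term is divisible by another's, tail-reduce, and make monic.
Reduced Gröbner basis: {yz³ - z⁴ + 2z³ + 3y² - 3yz + z² - 3y + 3z, xz² - 2xz - 2z² + x - 3y - 3z - 3, x² + xz - 2x - 2z - 3, xy + yz - z² - 2x - 1}.
Label its elements g_1 = yz³ - z⁴ + 2z³ + 3y² - 3yz + z² - 3y + 3z, g_2 = xz² - 2xz - 2z² + x - 3y - 3z - 3, g_3 = x² + xz - 2x - 2z - 3, g_4 = xy + yz - z² - 2x - 1.

Reduce p = -2x² - 2xy - 2xz - 2yz + 2z² + x - 3z + 1 modulo G:
  leading term x²: subtract (-2)·g_3 from -2x² - 2xy - 2xz - 2yz + 2z² + x - 3z + 1 → -2xy - 2yz + 2z² - 3x + 2
  leading term xy: subtract (-2)·g_4 from -2xy - 2yz + 2z² - 3x + 2 → 0
  normal form = 0.
Since the normal form is 0, p ∈ I.

Ideal membership is decidable via reduction modulo a Gröbner basis.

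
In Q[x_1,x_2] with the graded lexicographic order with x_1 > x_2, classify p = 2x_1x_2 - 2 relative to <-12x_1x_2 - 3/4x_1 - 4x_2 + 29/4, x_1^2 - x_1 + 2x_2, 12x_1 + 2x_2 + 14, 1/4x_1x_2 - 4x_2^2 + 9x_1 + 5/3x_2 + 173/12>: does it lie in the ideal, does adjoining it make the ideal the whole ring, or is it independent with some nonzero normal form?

2x_1x_2 - 2 lies in I (it reduces to 0).

First compute the reduced Gröbner basis of I by Buchberger's algorithm.
f_1 = -12x_1x_2 - 3/4x_1 - 4x_2 + 29/4, LT = x_1x_2.
f_2 = x_1^2 - x_1 + 2x_2, LT = x_1^2.
f_3 = 12x_1 + 2x_2 + 14, LT = x_1.
f_4 = 1/4x_1x_2 - 4x_2^2 + 9x_1 + 5/3x_2 + 173/12, LT = x_1x_2.

S(f_1,f_2): lcm = x_1^2x_2. S = 1/16x_1^2 + 4/3x_1x_2 - 2x_2^2 - 29/48x_1.
  leading term x_1^2: subtract (1/16)·f_2 from 1/16x_1^2 + 4/3x_1x_2 - 2x_2^2 - 29/48x_1 → 4/3x_1x_2 - 2x_2^2 - 13/24x_1 - 1/8x_2
  leading term x_1x_2: subtract (-1/9)·f_1 from 4/3x_1x_2 - 2x_2^2 - 13/24x_1 - 1/8x_2 → -2x_2^2 - 5/8x_1 - 41/72x_2 + 29/36
  leading term x_2^2: no divisor's leading term divides it; move -2x_2^2 to the remainder.
  leading term x_1: subtract (-5/96)·f_3 from -5/8x_1 - 41/72x_2 + 29/36 → -67/144x_2 + 221/144
  leading term x_2: no divisor's leading term divides it; move -67/144x_2 to the remainder.
  leading term 1: no divisor's leading term divides it; move 221/144 to the remainder.
  remainder -2x_2^2 - 67/144x_2 + 221/144 ≠ 0; add h_5 = -2x_2^2 - 67/144x_2 + 221/144 to the basis.

S(f_1,f_3): lcm = x_1x_2. S = -1/6x_2^2 + 1/16x_1 - 5/6x_2 - 29/48.
  leading term x_2^2: subtract (1/12)·h_5 from -1/6x_2^2 + 1/16x_1 - 5/6x_2 - 29/48 → 1/16x_1 - 1373/1728x_2 - 1265/1728
  leading term x_1: subtract (1/192)·f_3 from 1/16x_1 - 1373/1728x_2 - 1265/1728 → -1391/1728x_2 - 1391/1728
  leading term x_2: no divisor's leading term divides it; move -1391/1728x_2 to the remainder.
  leading term 1: no divisor's leading term divides it; move -1391/1728 to the remainder.
  remainder -1391/1728x_2 - 1391/1728 ≠ 0; add h_6 = -1391/1728x_2 - 1391/1728 to the basis.

The other S-polynomials (S(f_1,f_4), S(f_2,f_3), S(f_2,f_4), S(f_3,f_4), S(f_1,h_5), S(f_2,h_5), S(f_3,h_5), S(f_4,h_5), S(f_1,h_6), S(f_2,h_6), S(f_3,h_6), S(f_4,h_6), S(h_5,h_6)) all reduce to 0 modulo the current basis, so we have a Gröbner basis.
Inter-reduce: drop elements whose leading term is divisible by another's, tail-reduce, and make monic.
Reduced Gröbner basis: {x_1 + 1, x_2 + 1}.
Label its elements g_1 = x_1 + 1, g_2 = x_2 + 1.

Reduce p = 2x_1x_2 - 2 modulo G:
  leading term x_1x_2: subtract (2x_2)·g_1 from 2x_1x_2 - 2 → -2x_2 - 2
  leading term x_2: subtract (-2)·g_2 from -2x_2 - 2 → 0
  normal form = 0.
Since the normal form is 0, p ∈ I.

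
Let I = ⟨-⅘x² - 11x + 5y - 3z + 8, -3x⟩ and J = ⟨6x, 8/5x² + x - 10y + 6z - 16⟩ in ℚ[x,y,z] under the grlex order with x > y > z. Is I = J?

For a fixed monomial order, each ideal has a unique reduced Gröbner basis; comparing bases decides equality.
Buchberger on the first generating set:
f_1 = -⅘x² - 11x + 5y - 3z + 8, LT = x².
f_2 = -3x, LT = x.

S(f_1,f_2): lcm = x². S = 55/4x - 25/4y + 15/4z - 10.
  leading term x: subtract (-55/12)·f_2 from 55/4x - 25/4y + 15/4z - 10 → -25/4y + 15/4z - 10
  leading term y: no divisor's leading term divides it; move -25/4y to the remainder.
  leading term z: no divisor's leading term divides it; move 15/4z to the remainder.
  leading term 1: no divisor's leading term divides it; move -10 to the remainder.
  remainder -25/4y + 15/4z - 10 ≠ 0; add g_3 = -25/4y + 15/4z - 10 to the basis.

S(f_1,g_3): leading monomials are coprime, so the S-polynomial reduces to 0 (Buchberger's first criterion).
S(f_2,g_3): leading monomials are coprime, so the S-polynomial reduces to 0 (Buchberger's first criterion).
Every S-polynomial of the final basis reduces to 0, so we have a Gröbner basis.
Inter-reduce: drop elements whose leading term is divisible by another's, tail-reduce, and make monic.
Reduced Gröbner basis: {x, y - ⅗z + 8/5}.

Buchberger on the second generating set:
h_1 = 6x, LT = x.
h_2 = 8/5x² + x - 10y + 6z - 16, LT = x².

S(h_1,h_2): lcm = x². S = -⅝x + 25/4y - 15/4z + 10.
  leading term x: subtract (-5/48)·h_1 from -⅝x + 25/4y - 15/4z + 10 → 25/4y - 15/4z + 10
  leading term y: no divisor's leading term divides it; move 25/4y to the remainder.
  leading term z: no divisor's leading term divides it; move -15/4z to the remainder.
  leading term 1: no divisor's leading term divides it; move 10 to the remainder.
  remainder 25/4y - 15/4z + 10 ≠ 0; add k_3 = 25/4y - 15/4z + 10 to the basis.

S(h_1,k_3): leading monomials are coprime, so the S-polynomial reduces to 0 (Buchberger's first criterion).
S(h_2,k_3): leading monomials are coprime, so the S-polynomial reduces to 0 (Buchberger's first criterion).
Every S-polynomial of the final basis reduces to 0, so we have a Gröbner basis.
Inter-reduce: drop elements whose leading term is divisible by another's, tail-reduce, and make monic.
Reduced Gröbner basis: {x, y - ⅗z + 8/5}.

The two bases agree; hence the ideals are identical.

Yes, the ideals are equal.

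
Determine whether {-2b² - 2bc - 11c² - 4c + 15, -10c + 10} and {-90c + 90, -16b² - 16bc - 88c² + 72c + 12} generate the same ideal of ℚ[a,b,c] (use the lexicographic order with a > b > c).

Equality of ideals is decidable: compute both reduced Gröbner bases (unique for the ordering) and check whether they agree.
Buchberger on the first generating set:
f_1 = -2b² - 2bc - 11c² - 4c + 15, LT = b².
f_2 = -10c + 10, LT = c.

The S-polynomials (S(f_1,f_2)) all reduce to 0 modulo the current basis, so we have a Gröbner basis.
Inter-reduce: drop elements whose leading term is divisible by another's, tail-reduce, and make monic.
Reduced Gröbner basis: {b² + b, c - 1}.

Buchberger on the second generating set:
h_1 = -90c + 90, LT = c.
h_2 = -16b² - 16bc - 88c² + 72c + 12, LT = b².

The S-polynomials (S(h_1,h_2)) all reduce to 0 modulo the current basis, so we have a Gröbner basis.
Inter-reduce: drop elements whose leading term is divisible by another's, tail-reduce, and make monic.
Reduced Gröbner basis: {b² + b + ¼, c - 1}.

Since the reduced bases disagree, the two ideals are not the same.

No, the ideals differ.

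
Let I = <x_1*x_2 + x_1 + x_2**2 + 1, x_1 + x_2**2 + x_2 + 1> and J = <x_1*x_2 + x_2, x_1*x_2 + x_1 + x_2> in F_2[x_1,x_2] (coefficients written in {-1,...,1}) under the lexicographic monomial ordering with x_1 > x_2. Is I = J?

Equality of ideals is decidable: compute both reduced Gröbner bases (unique for the ordering) and check whether they agree.
Buchberger on the first generating set:
f_1 = x_1*x_2 + x_1 + x_2**2 + 1, LT = x_1*x_2.
f_2 = x_1 + x_2**2 + x_2 + 1, LT = x_1.

S(f_1,f_2): lcm = x_1*x_2. S = x_1 + x_2**3 + x_2 + 1.
  leading term x_1: subtract (1)·f_2 from x_1 + x_2**3 + x_2 + 1 → x_2**3 + x_2**2
  leading term x_2**3: no divisor's leading term divides it; move x_2**3 to the remainder.
  leading term x_2**2: no divisor's leading term divides it; move x_2**2 to the remainder.
  remainder x_2**3 + x_2**2 ≠ 0; add g_3 = x_2**3 + x_2**2 to the basis.

The other S-polynomials (S(f_1,g_3), S(f_2,g_3)) all reduce to 0 modulo the current basis, so we have a Gröbner basis.
Inter-reduce: drop elements whose leading term is divisible by another's, tail-reduce, and make monic.
Reduced Gröbner basis: {x_1 + x_2**2 + x_2 + 1, x_2**3 + x_2**2}.

Buchberger on the second generating set:
h_1 = x_1*x_2 + x_2, LT = x_1*x_2.
h_2 = x_1*x_2 + x_1 + x_2, LT = x_1*x_2.

S(h_1,h_2): lcm = x_1*x_2. S = x_1.
  leading term x_1: no divisor's leading term divides it; move x_1 to the remainder.
  remainder x_1 ≠ 0; add k_3 = x_1 to the basis.

S(h_1,k_3): lcm = x_1*x_2. S = x_2.
  leading term x_2: no divisor's leading term divides it; move x_2 to the remainder.
  remainder x_2 ≠ 0; add k_4 = x_2 to the basis.

The other S-polynomials (S(h_2,k_3), S(h_1,k_4), S(h_2,k_4), S(k_3,k_4)) all reduce to 0 modulo the current basis, so we have a Gröbner basis.
Inter-reduce: drop elements whose leading term is divisible by another's, tail-reduce, and make monic.
Reduced Gröbner basis: {x_1, x_2}.

Since the reduced bases disagree, the two ideals are not the same.

No, the ideals differ.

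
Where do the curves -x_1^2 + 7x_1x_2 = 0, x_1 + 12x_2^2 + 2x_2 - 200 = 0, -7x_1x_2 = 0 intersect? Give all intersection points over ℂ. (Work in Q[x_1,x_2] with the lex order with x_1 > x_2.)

Compute a lex Gröbner basis by Buchberger's algorithm.
f_1 = -x_1^2 + 7x_1x_2, LT = x_1^2.
f_2 = x_1 + 12x_2^2 + 2x_2 - 200, LT = x_1.
f_3 = -7x_1x_2, LT = x_1x_2.

S(f_1,f_2): lcm = x_1^2. S = -12x_1x_2^2 - 9x_1x_2 + 200x_1.
  reduce S modulo (f_1, f_2, f_3):
  remainder 144x_2^4 + 132x_2^3 - 4782x_2^2 - 2200x_2 + 40000 ≠ 0; add h_4 = 144x_2^4 + 132x_2^3 - 4782x_2^2 - 2200x_2 + 40000 to the basis.

S(f_1,f_3): lcm = x_1^2x_2. S = -7x_1x_2^2.
  reduce S modulo (f_1, f_2, f_3, h_4):
  remainder -63x_2^3 + 2779/2x_2^2 + 3850/3x_2 - 70000/3 ≠ 0; add h_5 = -63x_2^3 + 2779/2x_2^2 + 3850/3x_2 - 70000/3 to the basis.

S(f_2,f_3): lcm = x_1x_2. S = 12x_2^3 + 2x_2^2 - 200x_2.
  reduce S modulo (f_1, f_2, f_3, h_4, h_5):
  remainder 800/3x_2^2 + 400/9x_2 - 40000/9 ≠ 0; add h_6 = 800/3x_2^2 + 400/9x_2 - 40000/9 to the basis.

The other S-polynomials (S(f_1,h_4), S(f_2,h_4), S(f_3,h_4), S(f_1,h_5), S(f_2,h_5), S(f_3,h_5), S(h_4,h_5), S(f_1,h_6), S(f_2,h_6), S(f_3,h_6), S(h_4,h_6), S(h_5,h_6)) all reduce to 0 modulo the current basis, so we have a Gröbner basis.
Inter-reduce: drop elements whose leading term is divisible by another's, tail-reduce, and make monic.
Reduced Gröbner basis: {x_1, x_2^2 + 1/6x_2 - 50/3}.

The lex basis is triangular: the last element involves only x_2. Solving x_2^2 + 1/6x_2 - 50/3 = 0 gives x_2 ∈ {-25/6, 4}; substituting each value into the earlier elements determines the remaining variables.
  x_2 = -25/6: the earlier basis element becomes x_1 = 0, giving x_1 = 0 — point (0, -25/6).
  x_2 = 4: the earlier basis element becomes x_1 = 0, giving x_1 = 0 — point (0, 4).

{(0, -25/6), (0, 4)}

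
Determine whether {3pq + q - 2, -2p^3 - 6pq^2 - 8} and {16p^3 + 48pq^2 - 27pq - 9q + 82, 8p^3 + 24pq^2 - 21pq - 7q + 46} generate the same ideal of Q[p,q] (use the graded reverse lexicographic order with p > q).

Equality of ideals is decidable: compute both reduced Gröbner bases (unique for the ordering) and check whether they agree.
Buchberger on the first generating set:
f_1 = 3pq + q - 2, LT = pq.
f_2 = -2p^3 - 6pq^2 - 8, LT = p^3.

S(f_1,f_2): lcm = p^3q. S = -3pq^3 + 1/3p^2q - 2/3p^2 - 4q.
  reduce S modulo (f_1, f_2):
  remainder q^3 - 2/3p^2 - 2q^2 + 2/9p - 107/27q - 2/27 ≠ 0; add g_3 = q^3 - 2/3p^2 - 2q^2 + 2/9p - 107/27q - 2/27 to the basis.

The other S-polynomials (S(f_1,g_3), S(f_2,g_3)) all reduce to 0 modulo the current basis, so we have a Gröbner basis.
Inter-reduce: drop elements whose leading term is divisible by another's, tail-reduce, and make monic.
Reduced Gröbner basis: {p^3 - q^2 + 2q + 4, q^3 - 2/3p^2 - 2q^2 + 2/9p - 107/27q - 2/27, pq + 1/3q - 2/3}.

Buchberger on the second generating set:
h_1 = 16p^3 + 48pq^2 - 27pq - 9q + 82, LT = p^3.
h_2 = 8p^3 + 24pq^2 - 21pq - 7q + 46, LT = p^3.

S(h_1,h_2): lcm = p^3. S = 15/16pq + 5/16q - 5/8.
  reduce S modulo (h_1, h_2):
  remainder 15/16pq + 5/16q - 5/8 ≠ 0; add k_3 = 15/16pq + 5/16q - 5/8 to the basis.

S(h_1,k_3): lcm = p^3q. S = 3pq^3 - 1/3p^2q - 27/16pq^2 + 2/3p^2 - 9/16q^2 + 41/8q.
  reduce S modulo (h_1, h_2, k_3):
  remainder -q^3 + 2/3p^2 + 2q^2 - 2/9p + 107/27q + 2/27 ≠ 0; add k_4 = -q^3 + 2/3p^2 + 2q^2 - 2/9p + 107/27q + 2/27 to the basis.

The other S-polynomials (S(h_2,k_3), S(h_1,k_4), S(h_2,k_4), S(k_3,k_4)) all reduce to 0 modulo the current basis, so we have a Gröbner basis.
Inter-reduce: drop elements whose leading term is divisible by another's, tail-reduce, and make monic.
Reduced Gröbner basis: {p^3 - q^2 + 2q + 4, q^3 - 2/3p^2 - 2q^2 + 2/9p - 107/27q - 2/27, pq + 1/3q - 2/3}.

The two bases agree; hence the ideals are identical.
The same test decides containment: I ⊆ J iff every generator of I reduces to 0 modulo a Gröbner basis of J.

Yes, the ideals are equal.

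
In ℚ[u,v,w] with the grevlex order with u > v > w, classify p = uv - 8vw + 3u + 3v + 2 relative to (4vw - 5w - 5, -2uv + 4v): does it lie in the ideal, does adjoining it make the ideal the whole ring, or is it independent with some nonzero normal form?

First compute the reduced Gröbner basis of I by Buchberger's algorithm.
f_1 = 4vw - 5w - 5, LT = vw.
f_2 = -2uv + 4v, LT = uv.

S(f_1,f_2): lcm = uvw. S = -5/4uw + 2vw - 5/4u.
  leading term uw: no divisor's leading term divides it; move -5/4uw to the remainder.
  leading term vw: subtract (½)·f_1 from 2vw - 5/4u → -5/4u + 5/2w + 5/2
  leading term u: no divisor's leading term divides it; move -5/4u to the remainder.
  leading term w: no divisor's leading term divides it; move 5/2w to the remainder.
  leading term 1: no divisor's leading term divides it; move 5/2 to the remainder.
  remainder -5/4uw - 5/4u + 5/2w + 5/2 ≠ 0; add h_3 = -5/4uw - 5/4u + 5/2w + 5/2 to the basis.

The other S-polynomials (S(f_1,h_3), S(f_2,h_3)) all reduce to 0 modulo the current basis, so we have a Gröbner basis.
Inter-reduce: drop elements whose leading term is divisible by another's, tail-reduce, and make monic.
Reduced Gröbner basis: {uv - 2v, uw + u - 2w - 2, vw - 5/4w - 5/4}.
Label its elements g_1 = uv - 2v, g_2 = uw + u - 2w - 2, g_3 = vw - 5/4w - 5/4.

Reduce p = uv - 8vw + 3u + 3v + 2 modulo G:
  leading term uv: subtract (1)·g_1 from uv - 8vw + 3u + 3v + 2 → -8vw + 3u + 5v + 2
  leading term vw: subtract (-8)·g_3 from -8vw + 3u + 5v + 2 → 3u + 5v - 10w - 8
  leading term u: no divisor's leading term divides it; move 3u to the remainder.
  leading term v: no divisor's leading term divides it; move 5v to the remainder.
  leading term w: no divisor's leading term divides it; move -10w to the remainder.
  leading term 1: no divisor's leading term divides it; move -8 to the remainder.
  normal form = 3u + 5v - 10w - 8.
The normal form is nonzero, so p ∉ I. Since p minus its normal form lies in I, I + (p) = I + (r) where r = 3u + 5v - 10w - 8; decide whether this ideal is the whole ring.
Run Buchberger on G together with r (pairs among the g_i already reduce to 0 since G is a Gröbner basis):
g_1 = uv - 2v, LT = uv.
g_2 = uw + u - 2w - 2, LT = uw.
g_3 = vw - 5/4w - 5/4, LT = vw.
r = 3u + 5v - 10w - 8, LT = u.

S(g_1,r): lcm = uv. S = -5/3v² + 10/3vw + ⅔v.
  leading term v²: no divisor's leading term divides it; move -5/3v² to the remainder.
  leading term vw: subtract (10/3)·g_3 from 10/3vw + ⅔v → ⅔v + 25/6w + 25/6
  leading term v: no divisor's leading term divides it; move ⅔v to the remainder.
  leading term w: no divisor's leading term divides it; move 25/6w to the remainder.
  leading term 1: no divisor's leading term divides it; move 25/6 to the remainder.
  remainder -5/3v² + ⅔v + 25/6w + 25/6 ≠ 0; add m_5 = -5/3v² + ⅔v + 25/6w + 25/6 to the basis.

S(g_2,r): lcm = uw. S = -5/3vw + 10/3w² + u + ⅔w - 2.
  leading term vw: subtract (-5/3)·g_3 from -5/3vw + 10/3w² + u + ⅔w - 2 → 10/3w² + u - 17/12w - 49/12
  leading term w²: no divisor's leading term divides it; move 10/3w² to the remainder.
  leading term u: subtract (⅓)·r from u - 17/12w - 49/12 → -5/3v + 23/12w - 17/12
  leading term v: no divisor's leading term divides it; move -5/3v to the remainder.
  leading term w: no divisor's leading term divides it; move 23/12w to the remainder.
  leading term 1: no divisor's leading term divides it; move -17/12 to the remainder.
  remainder 10/3w² - 5/3v + 23/12w - 17/12 ≠ 0; add m_6 = 10/3w² - 5/3v + 23/12w - 17/12 to the basis.

The other S-polynomials (S(g_1,g_2), S(g_1,g_3), S(g_2,g_3), S(g_3,r), S(g_1,m_5), S(g_2,m_5), S(g_3,m_5), S(r,m_5), S(g_1,m_6), S(g_2,m_6), S(g_3,m_6), S(r,m_6), S(m_5,m_6)) all reduce to 0 modulo the current basis, so we have a Gröbner basis.
Inter-reduce: drop elements whose leading term is divisible by another's, tail-reduce, and make monic.
Reduced Gröbner basis: {v² - ⅖v - 5/2w - 5/2, vw - 5/4w - 5/4, w² - ½v + 23/40w - 17/40, u + 5/3v - 10/3w - 8/3}.
The reduced Gröbner basis of I + (p) is {v² - ⅖v - 5/2w - 5/2, vw - 5/4w - 5/4, w² - ½v + 23/40w - 17/40, u + 5/3v - 10/3w - 8/3} ≠ {1}, a proper ideal, so the enlarged system stays consistent: p is independent of I, with normal form 3u + 5v - 10w - 8.

uv - 8vw + 3u + 3v + 2 is independent of I; its normal form modulo I is 3u + 5v - 10w - 8.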